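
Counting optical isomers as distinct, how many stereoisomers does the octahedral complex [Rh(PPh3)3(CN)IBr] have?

5

In an octahedral complex each vertex has one trans partner and four cis neighbours.
Systematic placement gives 4 geometric isomers: PPh3 mer (3 arrangements); PPh3 fac (chiral).
One of these lacks any improper symmetry element and so occurs as an enantiomeric pair, giving 4 + 1 = 5 stereoisomers in total.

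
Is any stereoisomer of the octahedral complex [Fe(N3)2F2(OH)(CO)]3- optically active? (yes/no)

yes

In an octahedral complex each vertex has one trans partner and four cis neighbours.
Systematic placement gives 6 geometric isomers: N3 cis, F cis (3 arrangements, 2 chiral); N3 trans, F cis; N3 cis, F trans; N3 trans, F trans.
Of these, 2 lack any improper symmetry element and so occur as enantiomeric pairs, giving 6 + 2 = 8 stereoisomers in total.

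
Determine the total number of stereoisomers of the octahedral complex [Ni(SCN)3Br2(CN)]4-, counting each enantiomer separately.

In an octahedral complex each vertex has one trans partner and four cis neighbours.
Working through the distinct placements yields 3 geometric isomers: SCN mer, Br trans; SCN mer, Br cis; SCN fac, Br cis.
Each arrangement has an internal mirror plane or centre of symmetry, so none is chiral.

3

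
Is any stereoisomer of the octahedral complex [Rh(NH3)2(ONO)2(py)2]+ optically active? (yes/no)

There are 5 geometric isomers: NH3 trans, ONO trans, py trans; NH3 trans, ONO cis, py cis; NH3 cis, ONO cis, py trans; NH3 cis, ONO cis, py cis (chiral); NH3 cis, ONO trans, py cis.
One of these lacks any improper symmetry element and so occurs as an enantiomeric pair, giving 5 + 1 = 6 stereoisomers in total.

yes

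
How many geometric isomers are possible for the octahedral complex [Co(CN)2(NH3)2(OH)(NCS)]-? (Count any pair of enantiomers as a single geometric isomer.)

6

The six octahedral sites form three mutually perpendicular trans pairs.
The distinct arrangements are (6 in all): CN trans, NH3 cis; CN trans, NH3 trans; CN cis, NH3 cis (3 arrangements, 2 chiral); CN cis, NH3 trans.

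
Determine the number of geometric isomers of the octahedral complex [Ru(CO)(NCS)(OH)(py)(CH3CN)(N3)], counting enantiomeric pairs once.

The six octahedral sites form three mutually perpendicular trans pairs.
Exhaustive case analysis gives 15 geometric isomers.

15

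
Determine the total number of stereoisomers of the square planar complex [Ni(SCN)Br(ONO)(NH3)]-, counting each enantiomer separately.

3

A square has two trans pairs of vertices; adjacent vertices are cis.
The distinct arrangements are (3 in all): (Br/ONO trans, NH3/SCN trans); (Br/SCN trans, NH3/ONO trans); (Br/NH3 trans, ONO/SCN trans).
Each arrangement has an internal mirror plane or centre of symmetry, so none is chiral.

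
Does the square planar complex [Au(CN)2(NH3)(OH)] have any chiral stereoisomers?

no

A square has two trans pairs of vertices; adjacent vertices are cis.
The distinct arrangements are (2 in all): CN cis; CN trans.
Each arrangement has an internal mirror plane or centre of symmetry, so none is chiral.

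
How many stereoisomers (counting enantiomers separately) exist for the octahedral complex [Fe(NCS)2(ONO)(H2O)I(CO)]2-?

15

The six octahedral sites form three mutually perpendicular trans pairs.
Placing the ligands in turn and identifying arrangements related by rotation or reflection leaves 9 distinct geometric isomers.
Of these, 6 lack any improper symmetry element and so occur as enantiomeric pairs, giving 9 + 6 = 15 stereoisomers in total.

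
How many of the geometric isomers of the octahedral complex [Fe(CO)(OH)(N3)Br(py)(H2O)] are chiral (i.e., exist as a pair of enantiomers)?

In an octahedral complex each vertex has one trans partner and four cis neighbours.
Exhaustive case analysis gives 15 geometric isomers.
Of these, 15 lack any improper symmetry element and so occur as enantiomeric pairs, giving 15 + 15 = 30 stereoisomers in total.

15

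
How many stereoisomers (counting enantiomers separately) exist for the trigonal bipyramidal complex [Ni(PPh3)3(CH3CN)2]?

3

A trigonal bipyramid has two axial and three equatorial sites, which are chemically inequivalent.
Systematic placement gives 3 geometric isomers: CH3CN both axial; CH3CN one axial, one equatorial; CH3CN both equatorial.
Each arrangement has an internal mirror plane or centre of symmetry, so none is chiral.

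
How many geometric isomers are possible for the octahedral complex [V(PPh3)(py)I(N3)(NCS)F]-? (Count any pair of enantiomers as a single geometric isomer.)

In an octahedral complex each vertex has one trans partner and four cis neighbours.
Placing the ligands in turn and identifying arrangements related by rotation or reflection leaves 15 distinct geometric isomers.

15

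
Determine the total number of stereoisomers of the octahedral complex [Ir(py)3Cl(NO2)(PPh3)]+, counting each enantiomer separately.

5

Working through the distinct placements yields 4 geometric isomers: py mer (3 arrangements); py fac (chiral).
One of these lacks any improper symmetry element and so occurs as an enantiomeric pair, giving 4 + 1 = 5 stereoisomers in total.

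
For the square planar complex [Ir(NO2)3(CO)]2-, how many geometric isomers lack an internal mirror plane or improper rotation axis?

0

A square has two trans pairs of vertices; adjacent vertices are cis.
Only one geometric arrangement is possible.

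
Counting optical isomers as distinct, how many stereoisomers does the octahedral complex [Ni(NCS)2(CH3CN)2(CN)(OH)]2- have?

8

There are 6 geometric isomers: NCS cis, CH3CN trans; NCS trans, CH3CN trans; NCS cis, CH3CN cis (3 arrangements, 2 chiral); NCS trans, CH3CN cis.
Of these, 2 lack any improper symmetry element and so occur as enantiomeric pairs, giving 6 + 2 = 8 stereoisomers in total.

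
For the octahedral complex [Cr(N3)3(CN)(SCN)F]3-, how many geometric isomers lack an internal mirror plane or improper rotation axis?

There are 4 geometric isomers: N3 mer (3 arrangements); N3 fac (chiral).
One of these lacks any improper symmetry element and so occurs as an enantiomeric pair, giving 4 + 1 = 5 stereoisomers in total.

1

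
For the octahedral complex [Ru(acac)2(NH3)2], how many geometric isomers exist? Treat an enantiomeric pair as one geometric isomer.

In an octahedral complex each vertex has one trans partner and four cis neighbours.
Each acac is bidentate and must span two cis positions.
The distinct arrangements are (2 in all): NH3 trans; NH3 cis (chiral).

2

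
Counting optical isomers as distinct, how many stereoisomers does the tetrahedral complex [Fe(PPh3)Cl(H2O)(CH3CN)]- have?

Only one geometric arrangement is possible; it has no improper symmetry element, so it exists as a pair of enantiomers (2 stereoisomers).

2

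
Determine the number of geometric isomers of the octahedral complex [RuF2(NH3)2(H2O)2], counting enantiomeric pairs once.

5

The distinct arrangements are (5 in all): F trans, NH3 trans, H2O trans; F trans, NH3 cis, H2O cis; F cis, NH3 trans, H2O cis; F cis, NH3 cis, H2O cis (chiral); F cis, NH3 cis, H2O trans.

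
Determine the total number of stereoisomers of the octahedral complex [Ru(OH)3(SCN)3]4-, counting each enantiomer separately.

2

In an octahedral complex each vertex has one trans partner and four cis neighbours.
There are 2 geometric isomers: OH mer; OH fac.
Each arrangement has an internal mirror plane or centre of symmetry, so none is chiral.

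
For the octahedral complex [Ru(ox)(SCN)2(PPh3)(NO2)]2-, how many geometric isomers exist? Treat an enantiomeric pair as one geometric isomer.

4

Each ox is bidentate and must span two cis positions.
Working through the distinct placements yields 4 geometric isomers: SCN cis (3 arrangements, 2 chiral); SCN trans.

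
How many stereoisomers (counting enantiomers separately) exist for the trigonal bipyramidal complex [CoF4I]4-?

Working through the distinct placements yields 2 geometric isomers: I equatorial; I axial.
Each arrangement has an internal mirror plane or centre of symmetry, so none is chiral.

2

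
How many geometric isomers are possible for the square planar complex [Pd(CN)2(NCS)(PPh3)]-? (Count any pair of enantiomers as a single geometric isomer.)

In a square planar complex each vertex has one trans partner and two cis neighbours.
Systematic placement gives 2 geometric isomers: CN cis; CN trans.

2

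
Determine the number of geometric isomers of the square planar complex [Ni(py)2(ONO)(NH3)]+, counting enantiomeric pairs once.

2

The distinct arrangements are (2 in all): py cis; py trans.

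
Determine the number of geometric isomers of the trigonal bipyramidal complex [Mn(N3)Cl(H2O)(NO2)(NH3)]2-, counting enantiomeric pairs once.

10

A trigonal bipyramid has two axial and three equatorial sites, which are chemically inequivalent.
Placing the ligands in turn and identifying arrangements related by rotation or reflection leaves 10 distinct geometric isomers.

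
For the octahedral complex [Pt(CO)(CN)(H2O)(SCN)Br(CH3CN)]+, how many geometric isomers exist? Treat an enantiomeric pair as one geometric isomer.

15

An octahedron has six vertices in three trans pairs; every non-trans pair is cis.
Systematic enumeration (placing each ligand type in turn and discarding arrangements equivalent by rotation or reflection) gives 15 geometric isomers.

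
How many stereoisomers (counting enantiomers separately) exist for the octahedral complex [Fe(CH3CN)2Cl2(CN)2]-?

In an octahedral complex each vertex has one trans partner and four cis neighbours.
Working through the distinct placements yields 5 geometric isomers: CH3CN trans, Cl trans, CN trans; CH3CN trans, Cl cis, CN cis; CH3CN cis, Cl trans, CN cis; CH3CN cis, Cl cis, CN cis (chiral); CH3CN cis, Cl cis, CN trans.
One of these lacks any improper symmetry element and so occurs as an enantiomeric pair, giving 5 + 1 = 6 stereoisomers in total.

6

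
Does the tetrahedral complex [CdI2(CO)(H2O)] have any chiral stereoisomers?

All four vertices of a tetrahedron are equivalent and mutually adjacent, so cis/trans isomerism cannot arise.
Only one geometric arrangement is possible.

no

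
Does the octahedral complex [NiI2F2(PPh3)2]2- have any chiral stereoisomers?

yes

In an octahedral complex each vertex has one trans partner and four cis neighbours.
There are 5 geometric isomers: I trans, F trans, PPh3 trans; I cis, F trans, PPh3 cis; I cis, F cis, PPh3 trans; I cis, F cis, PPh3 cis (chiral); I trans, F cis, PPh3 cis.
One of these lacks any improper symmetry element and so occurs as an enantiomeric pair, giving 5 + 1 = 6 stereoisomers in total.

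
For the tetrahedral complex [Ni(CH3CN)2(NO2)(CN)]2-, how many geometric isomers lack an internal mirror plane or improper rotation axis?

0

All four vertices of a tetrahedron are equivalent and mutually adjacent, so cis/trans isomerism cannot arise.
Only one geometric arrangement is possible.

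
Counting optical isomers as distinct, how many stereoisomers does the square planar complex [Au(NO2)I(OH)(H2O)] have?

3

In a square planar complex each vertex has one trans partner and two cis neighbours.
Systematic placement gives 3 geometric isomers: (H2O/NO2 trans, I/OH trans); (H2O/OH trans, I/NO2 trans); (H2O/I trans, NO2/OH trans).
Each arrangement has an internal mirror plane or centre of symmetry, so none is chiral.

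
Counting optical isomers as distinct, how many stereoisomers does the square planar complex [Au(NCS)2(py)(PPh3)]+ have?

2

In a square planar complex each vertex has one trans partner and two cis neighbours.
There are 2 geometric isomers: NCS cis; NCS trans.
Each arrangement has an internal mirror plane or centre of symmetry, so none is chiral.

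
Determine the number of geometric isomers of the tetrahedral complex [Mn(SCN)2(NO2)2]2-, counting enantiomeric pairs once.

In a tetrahedral complex all four positions are equivalent and every pair of ligands is adjacent — there is no cis/trans distinction.
Only one geometric arrangement is possible.

1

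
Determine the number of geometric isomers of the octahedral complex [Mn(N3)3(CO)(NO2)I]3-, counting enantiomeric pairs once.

4

In an octahedral complex each vertex has one trans partner and four cis neighbours.
Working through the distinct placements yields 4 geometric isomers: N3 mer (3 arrangements); N3 fac (chiral).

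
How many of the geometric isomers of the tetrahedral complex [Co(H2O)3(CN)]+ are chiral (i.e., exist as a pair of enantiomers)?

In a tetrahedral complex all four positions are equivalent and every pair of ligands is adjacent — there is no cis/trans distinction.
Only one geometric arrangement is possible.

0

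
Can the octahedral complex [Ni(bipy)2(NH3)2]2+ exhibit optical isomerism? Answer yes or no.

In an octahedral complex each vertex has one trans partner and four cis neighbours.
Each bipy is bidentate and must span two cis positions.
Systematic placement gives 2 geometric isomers: NH3 trans; NH3 cis (chiral).
One of these lacks any improper symmetry element and so occurs as an enantiomeric pair, giving 2 + 1 = 3 stereoisomers in total.

yes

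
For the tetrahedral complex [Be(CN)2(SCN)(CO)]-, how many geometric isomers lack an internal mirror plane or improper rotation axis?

0

In a tetrahedral complex all four positions are equivalent and every pair of ligands is adjacent — there is no cis/trans distinction.
Only one geometric arrangement is possible.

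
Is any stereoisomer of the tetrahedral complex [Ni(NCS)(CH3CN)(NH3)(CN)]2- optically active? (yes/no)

All four vertices of a tetrahedron are equivalent and mutually adjacent, so cis/trans isomerism cannot arise.
Only one geometric arrangement is possible; it has no improper symmetry element, so it exists as a pair of enantiomers (2 stereoisomers).

yes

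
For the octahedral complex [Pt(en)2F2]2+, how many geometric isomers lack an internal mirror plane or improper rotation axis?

An octahedron has six vertices in three trans pairs; every non-trans pair is cis.
Each en is bidentate and must span two cis positions.
The distinct arrangements are (2 in all): F trans; F cis (chiral).
One of these lacks any improper symmetry element and so occurs as an enantiomeric pair, giving 2 + 1 = 3 stereoisomers in total.

1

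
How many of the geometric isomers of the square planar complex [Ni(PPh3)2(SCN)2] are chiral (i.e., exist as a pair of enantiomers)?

In a square planar complex each vertex has one trans partner and two cis neighbours.
There are 2 geometric isomers: PPh3 cis; PPh3 trans.
Each arrangement has an internal mirror plane or centre of symmetry, so none is chiral.

0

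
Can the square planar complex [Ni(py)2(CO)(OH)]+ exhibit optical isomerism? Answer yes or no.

no

The distinct arrangements are (2 in all): py cis; py trans.
Each arrangement has an internal mirror plane or centre of symmetry, so none is chiral.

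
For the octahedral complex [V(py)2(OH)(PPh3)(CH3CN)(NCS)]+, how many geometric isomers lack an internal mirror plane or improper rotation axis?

Placing the ligands in turn and identifying arrangements related by rotation or reflection leaves 9 distinct geometric isomers.
Of these, 6 lack any improper symmetry element and so occur as enantiomeric pairs, giving 9 + 6 = 15 stereoisomers in total.

6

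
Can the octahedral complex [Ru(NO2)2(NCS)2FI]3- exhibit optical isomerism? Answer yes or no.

Systematic placement gives 6 geometric isomers: NO2 trans, NCS trans; NO2 cis, NCS cis (3 arrangements, 2 chiral); NO2 trans, NCS cis; NO2 cis, NCS trans.
Of these, 2 lack any improper symmetry element and so occur as enantiomeric pairs, giving 6 + 2 = 8 stereoisomers in total.

yes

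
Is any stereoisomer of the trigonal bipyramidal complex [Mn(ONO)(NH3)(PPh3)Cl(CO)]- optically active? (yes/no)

Systematic enumeration (placing each ligand type in turn and discarding arrangements equivalent by rotation or reflection) gives 10 geometric isomers.
Of these, 10 lack any improper symmetry element and so occur as enantiomeric pairs, giving 10 + 10 = 20 stereoisomers in total.

yes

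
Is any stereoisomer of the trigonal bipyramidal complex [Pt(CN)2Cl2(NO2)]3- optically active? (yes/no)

yes

Systematic enumeration (placing each ligand type in turn and discarding arrangements equivalent by rotation or reflection) gives 5 geometric isomers.
One of these lacks any improper symmetry element and so occurs as an enantiomeric pair, giving 5 + 1 = 6 stereoisomers in total.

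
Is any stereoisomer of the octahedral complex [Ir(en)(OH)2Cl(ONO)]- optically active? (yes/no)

yes

The six octahedral sites form three mutually perpendicular trans pairs.
Each en is bidentate and must span two cis positions.
There are 4 geometric isomers: OH cis (3 arrangements, 2 chiral); OH trans.
Of these, 2 lack any improper symmetry element and so occur as enantiomeric pairs, giving 4 + 2 = 6 stereoisomers in total.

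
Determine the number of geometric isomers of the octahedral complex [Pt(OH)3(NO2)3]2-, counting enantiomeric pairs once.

2

The distinct arrangements are (2 in all): OH mer; OH fac.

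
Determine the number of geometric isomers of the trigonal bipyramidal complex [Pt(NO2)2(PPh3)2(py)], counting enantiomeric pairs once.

In a trigonal bipyramid the two axial positions differ from the three equatorial ones.
Placing the ligands in turn and identifying arrangements related by rotation or reflection leaves 5 distinct geometric isomers.

5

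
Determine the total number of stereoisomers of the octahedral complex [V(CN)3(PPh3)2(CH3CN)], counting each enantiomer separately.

The six octahedral sites form three mutually perpendicular trans pairs.
Systematic placement gives 3 geometric isomers: CN mer, PPh3 trans; CN fac, PPh3 cis; CN mer, PPh3 cis.
Each arrangement has an internal mirror plane or centre of symmetry, so none is chiral.

3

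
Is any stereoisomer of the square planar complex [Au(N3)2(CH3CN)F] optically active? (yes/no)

In a square planar complex each vertex has one trans partner and two cis neighbours.
There are 2 geometric isomers: N3 cis; N3 trans.
Each arrangement has an internal mirror plane or centre of symmetry, so none is chiral.

no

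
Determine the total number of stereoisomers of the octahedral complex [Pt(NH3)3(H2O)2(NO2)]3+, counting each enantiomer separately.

3

The six octahedral sites form three mutually perpendicular trans pairs.
The distinct arrangements are (3 in all): NH3 mer, H2O trans; NH3 fac, H2O cis; NH3 mer, H2O cis.
Each arrangement has an internal mirror plane or centre of symmetry, so none is chiral.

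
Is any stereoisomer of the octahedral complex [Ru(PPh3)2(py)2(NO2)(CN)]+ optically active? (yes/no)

yes

The six octahedral sites form three mutually perpendicular trans pairs.
Systematic placement gives 6 geometric isomers: PPh3 trans, py trans; PPh3 cis, py cis (3 arrangements, 2 chiral); PPh3 cis, py trans; PPh3 trans, py cis.
Of these, 2 lack any improper symmetry element and so occur as enantiomeric pairs, giving 6 + 2 = 8 stereoisomers in total.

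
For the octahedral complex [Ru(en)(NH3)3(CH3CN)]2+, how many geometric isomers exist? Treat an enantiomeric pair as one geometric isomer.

2

An octahedron has six vertices in three trans pairs; every non-trans pair is cis.
Each en is bidentate and must span two cis positions.
Systematic placement gives 2 geometric isomers: NH3 fac; NH3 mer.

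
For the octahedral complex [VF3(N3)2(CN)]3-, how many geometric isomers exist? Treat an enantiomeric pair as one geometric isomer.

Working through the distinct placements yields 3 geometric isomers: F mer, N3 trans; F fac, N3 cis; F mer, N3 cis.

3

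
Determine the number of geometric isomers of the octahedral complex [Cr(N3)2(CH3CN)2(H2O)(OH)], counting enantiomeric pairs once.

6

In an octahedral complex each vertex has one trans partner and four cis neighbours.
Systematic placement gives 6 geometric isomers: N3 cis, CH3CN trans; N3 trans, CH3CN trans; N3 cis, CH3CN cis (3 arrangements, 2 chiral); N3 trans, CH3CN cis.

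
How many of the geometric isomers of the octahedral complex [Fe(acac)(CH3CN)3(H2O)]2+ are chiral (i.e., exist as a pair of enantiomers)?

In an octahedral complex each vertex has one trans partner and four cis neighbours.
Each acac is bidentate and must span two cis positions.
There are 2 geometric isomers: CH3CN mer; CH3CN fac.
Each arrangement has an internal mirror plane or centre of symmetry, so none is chiral.

0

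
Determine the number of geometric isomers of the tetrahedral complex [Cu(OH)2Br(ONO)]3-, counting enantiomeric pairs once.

1

In a tetrahedral complex all four positions are equivalent and every pair of ligands is adjacent — there is no cis/trans distinction.
Only one geometric arrangement is possible.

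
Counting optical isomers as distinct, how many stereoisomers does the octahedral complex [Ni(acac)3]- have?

2

Each acac is bidentate and must span two cis positions.
Only one geometric arrangement is possible; it has no improper symmetry element, so it exists as a pair of enantiomers (2 stereoisomers).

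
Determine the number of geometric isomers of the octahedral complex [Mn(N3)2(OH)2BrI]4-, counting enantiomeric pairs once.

An octahedron has six vertices in three trans pairs; every non-trans pair is cis.
There are 6 geometric isomers: N3 trans, OH trans; N3 cis, OH cis (3 arrangements, 2 chiral); N3 cis, OH trans; N3 trans, OH cis.

6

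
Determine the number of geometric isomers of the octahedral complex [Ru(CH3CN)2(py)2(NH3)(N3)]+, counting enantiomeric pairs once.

The six octahedral sites form three mutually perpendicular trans pairs.
Systematic placement gives 6 geometric isomers: CH3CN trans, py trans; CH3CN trans, py cis; CH3CN cis, py trans; CH3CN cis, py cis (3 arrangements, 2 chiral).

6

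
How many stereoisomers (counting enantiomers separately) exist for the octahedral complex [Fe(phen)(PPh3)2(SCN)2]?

4

An octahedron has six vertices in three trans pairs; every non-trans pair is cis.
Each phen is bidentate and must span two cis positions.
There are 3 geometric isomers: PPh3 trans, SCN cis; PPh3 cis, SCN cis (chiral); PPh3 cis, SCN trans.
One of these lacks any improper symmetry element and so occurs as an enantiomeric pair, giving 3 + 1 = 4 stereoisomers in total.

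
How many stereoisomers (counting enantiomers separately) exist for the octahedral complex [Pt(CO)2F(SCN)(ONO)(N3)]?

15

Exhaustive case analysis gives 9 geometric isomers.
Of these, 6 lack any improper symmetry element and so occur as enantiomeric pairs, giving 9 + 6 = 15 stereoisomers in total.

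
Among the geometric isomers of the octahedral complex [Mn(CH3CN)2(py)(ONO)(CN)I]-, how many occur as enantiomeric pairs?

The six octahedral sites form three mutually perpendicular trans pairs.
Systematic enumeration (placing each ligand type in turn and discarding arrangements equivalent by rotation or reflection) gives 9 geometric isomers.
Of these, 6 lack any improper symmetry element and so occur as enantiomeric pairs, giving 9 + 6 = 15 stereoisomers in total.

6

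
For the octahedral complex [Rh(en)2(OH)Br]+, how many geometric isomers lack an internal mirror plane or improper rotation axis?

1

The six octahedral sites form three mutually perpendicular trans pairs.
Each en is bidentate and must span two cis positions.
The distinct arrangements are (2 in all): OH and Br mutually trans; OH and Br mutually cis (chiral).
One of these lacks any improper symmetry element and so occurs as an enantiomeric pair, giving 2 + 1 = 3 stereoisomers in total.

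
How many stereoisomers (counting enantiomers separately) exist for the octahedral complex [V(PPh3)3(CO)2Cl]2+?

The six octahedral sites form three mutually perpendicular trans pairs.
There are 3 geometric isomers: PPh3 mer, CO trans; PPh3 mer, CO cis; PPh3 fac, CO cis.
Each arrangement has an internal mirror plane or centre of symmetry, so none is chiral.

3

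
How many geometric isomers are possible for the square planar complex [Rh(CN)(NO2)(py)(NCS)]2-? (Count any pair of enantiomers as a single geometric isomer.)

A square has two trans pairs of vertices; adjacent vertices are cis.
Working through the distinct placements yields 3 geometric isomers: (CN/NO2 trans, NCS/py trans); (CN/py trans, NCS/NO2 trans); (CN/NCS trans, NO2/py trans).

3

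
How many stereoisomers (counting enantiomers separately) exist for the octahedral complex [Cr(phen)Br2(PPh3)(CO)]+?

6

An octahedron has six vertices in three trans pairs; every non-trans pair is cis.
Each phen is bidentate and must span two cis positions.
Systematic placement gives 4 geometric isomers: Br trans; Br cis (3 arrangements, 2 chiral).
Of these, 2 lack any improper symmetry element and so occur as enantiomeric pairs, giving 4 + 2 = 6 stereoisomers in total.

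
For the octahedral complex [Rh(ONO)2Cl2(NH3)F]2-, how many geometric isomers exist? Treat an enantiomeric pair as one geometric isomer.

6

In an octahedral complex each vertex has one trans partner and four cis neighbours.
The distinct arrangements are (6 in all): ONO trans, Cl trans; ONO cis, Cl trans; ONO trans, Cl cis; ONO cis, Cl cis (3 arrangements, 2 chiral).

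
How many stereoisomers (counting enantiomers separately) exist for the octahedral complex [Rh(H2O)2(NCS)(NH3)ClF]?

15

In an octahedral complex each vertex has one trans partner and four cis neighbours.
Placing the ligands in turn and identifying arrangements related by rotation or reflection leaves 9 distinct geometric isomers.
Of these, 6 lack any improper symmetry element and so occur as enantiomeric pairs, giving 9 + 6 = 15 stereoisomers in total.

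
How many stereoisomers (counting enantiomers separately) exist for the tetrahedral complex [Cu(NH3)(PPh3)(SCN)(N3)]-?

All four vertices of a tetrahedron are equivalent and mutually adjacent, so cis/trans isomerism cannot arise.
Only one geometric arrangement is possible; it has no improper symmetry element, so it exists as a pair of enantiomers (2 stereoisomers).

2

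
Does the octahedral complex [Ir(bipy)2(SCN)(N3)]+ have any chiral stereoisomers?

yes

The six octahedral sites form three mutually perpendicular trans pairs.
Each bipy is bidentate and must span two cis positions.
Systematic placement gives 2 geometric isomers: SCN and N3 mutually trans; SCN and N3 mutually cis (chiral).
One of these lacks any improper symmetry element and so occurs as an enantiomeric pair, giving 2 + 1 = 3 stereoisomers in total.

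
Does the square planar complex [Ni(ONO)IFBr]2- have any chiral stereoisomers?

no

A square has two trans pairs of vertices; adjacent vertices are cis.
Working through the distinct placements yields 3 geometric isomers: (Br/I trans, F/ONO trans); (Br/ONO trans, F/I trans); (Br/F trans, I/ONO trans).
Each arrangement has an internal mirror plane or centre of symmetry, so none is chiral.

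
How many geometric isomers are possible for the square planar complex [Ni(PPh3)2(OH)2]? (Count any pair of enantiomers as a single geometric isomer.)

2

In a square planar complex each vertex has one trans partner and two cis neighbours.
The distinct arrangements are (2 in all): PPh3 cis; PPh3 trans.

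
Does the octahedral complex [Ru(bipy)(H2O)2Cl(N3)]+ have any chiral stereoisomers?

The six octahedral sites form three mutually perpendicular trans pairs.
Each bipy is bidentate and must span two cis positions.
The distinct arrangements are (4 in all): H2O cis (3 arrangements, 2 chiral); H2O trans.
Of these, 2 lack any improper symmetry element and so occur as enantiomeric pairs, giving 4 + 2 = 6 stereoisomers in total.

yes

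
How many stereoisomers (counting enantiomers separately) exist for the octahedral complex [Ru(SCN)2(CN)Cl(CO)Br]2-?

15

Systematic enumeration (placing each ligand type in turn and discarding arrangements equivalent by rotation or reflection) gives 9 geometric isomers.
Of these, 6 lack any improper symmetry element and so occur as enantiomeric pairs, giving 9 + 6 = 15 stereoisomers in total.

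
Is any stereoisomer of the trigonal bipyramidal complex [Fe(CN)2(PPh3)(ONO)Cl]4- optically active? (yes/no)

A trigonal bipyramid has two axial and three equatorial sites, which are chemically inequivalent.
Placing the ligands in turn and identifying arrangements related by rotation or reflection leaves 7 distinct geometric isomers.
Of these, 3 lack any improper symmetry element and so occur as enantiomeric pairs, giving 7 + 3 = 10 stereoisomers in total.

yes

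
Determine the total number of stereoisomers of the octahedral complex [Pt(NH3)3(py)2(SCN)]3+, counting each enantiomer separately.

The six octahedral sites form three mutually perpendicular trans pairs.
Systematic placement gives 3 geometric isomers: NH3 mer, py trans; NH3 mer, py cis; NH3 fac, py cis.
Each arrangement has an internal mirror plane or centre of symmetry, so none is chiral.

3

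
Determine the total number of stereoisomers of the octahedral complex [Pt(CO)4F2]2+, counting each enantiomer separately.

An octahedron has six vertices in three trans pairs; every non-trans pair is cis.
Working through the distinct placements yields 2 geometric isomers: F trans; F cis.
Each arrangement has an internal mirror plane or centre of symmetry, so none is chiral.

2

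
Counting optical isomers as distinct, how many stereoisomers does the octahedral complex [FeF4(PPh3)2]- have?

2

Working through the distinct placements yields 2 geometric isomers: PPh3 trans; PPh3 cis.
Each arrangement has an internal mirror plane or centre of symmetry, so none is chiral.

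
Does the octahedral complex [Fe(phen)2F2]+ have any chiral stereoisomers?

The six octahedral sites form three mutually perpendicular trans pairs.
Each phen is bidentate and must span two cis positions.
Systematic placement gives 2 geometric isomers: F trans; F cis (chiral).
One of these lacks any improper symmetry element and so occurs as an enantiomeric pair, giving 2 + 1 = 3 stereoisomers in total.

yes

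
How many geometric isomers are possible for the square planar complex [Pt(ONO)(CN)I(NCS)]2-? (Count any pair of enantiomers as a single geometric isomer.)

Working through the distinct placements yields 3 geometric isomers: (CN/NCS trans, I/ONO trans); (CN/ONO trans, I/NCS trans); (CN/I trans, NCS/ONO trans).

3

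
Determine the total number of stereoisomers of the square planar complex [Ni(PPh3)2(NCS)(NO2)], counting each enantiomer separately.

2

There are 2 geometric isomers: PPh3 cis; PPh3 trans.
Each arrangement has an internal mirror plane or centre of symmetry, so none is chiral.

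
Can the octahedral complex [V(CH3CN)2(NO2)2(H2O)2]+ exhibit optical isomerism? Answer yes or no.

yes

An octahedron has six vertices in three trans pairs; every non-trans pair is cis.
Working through the distinct placements yields 5 geometric isomers: CH3CN trans, NO2 trans, H2O trans; CH3CN trans, NO2 cis, H2O cis; CH3CN cis, NO2 trans, H2O cis; CH3CN cis, NO2 cis, H2O cis (chiral); CH3CN cis, NO2 cis, H2O trans.
One of these lacks any improper symmetry element and so occurs as an enantiomeric pair, giving 5 + 1 = 6 stereoisomers in total.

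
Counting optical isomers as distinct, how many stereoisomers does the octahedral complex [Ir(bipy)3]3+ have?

2

An octahedron has six vertices in three trans pairs; every non-trans pair is cis.
Each bipy is bidentate and must span two cis positions.
Only one geometric arrangement is possible; it has no improper symmetry element, so it exists as a pair of enantiomers (2 stereoisomers).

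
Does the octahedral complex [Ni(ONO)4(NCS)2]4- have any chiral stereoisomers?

no

An octahedron has six vertices in three trans pairs; every non-trans pair is cis.
The distinct arrangements are (2 in all): NCS trans; NCS cis.
Each arrangement has an internal mirror plane or centre of symmetry, so none is chiral.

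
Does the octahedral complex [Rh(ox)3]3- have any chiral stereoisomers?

The six octahedral sites form three mutually perpendicular trans pairs.
Each ox is bidentate and must span two cis positions.
Only one geometric arrangement is possible; it has no improper symmetry element, so it exists as a pair of enantiomers (2 stereoisomers).

yes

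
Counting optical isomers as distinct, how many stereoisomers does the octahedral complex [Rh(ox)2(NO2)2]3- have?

3

Each ox is bidentate and must span two cis positions.
Systematic placement gives 2 geometric isomers: NO2 trans; NO2 cis (chiral).
One of these lacks any improper symmetry element and so occurs as an enantiomeric pair, giving 2 + 1 = 3 stereoisomers in total.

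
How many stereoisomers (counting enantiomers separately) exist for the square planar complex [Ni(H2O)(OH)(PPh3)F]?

3

Working through the distinct placements yields 3 geometric isomers: (F/OH trans, H2O/PPh3 trans); (F/PPh3 trans, H2O/OH trans); (F/H2O trans, OH/PPh3 trans).
Each arrangement has an internal mirror plane or centre of symmetry, so none is chiral.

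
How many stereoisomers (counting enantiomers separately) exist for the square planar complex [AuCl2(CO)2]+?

The distinct arrangements are (2 in all): Cl cis; Cl trans.
Each arrangement has an internal mirror plane or centre of symmetry, so none is chiral.

2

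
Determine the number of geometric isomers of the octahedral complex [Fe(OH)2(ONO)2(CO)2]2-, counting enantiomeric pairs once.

5

An octahedron has six vertices in three trans pairs; every non-trans pair is cis.
There are 5 geometric isomers: OH trans, ONO trans, CO trans; OH cis, ONO cis, CO trans; OH cis, ONO trans, CO cis; OH cis, ONO cis, CO cis (chiral); OH trans, ONO cis, CO cis.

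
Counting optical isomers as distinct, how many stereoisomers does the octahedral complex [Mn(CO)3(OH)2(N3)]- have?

3

The six octahedral sites form three mutually perpendicular trans pairs.
There are 3 geometric isomers: CO mer, OH trans; CO mer, OH cis; CO fac, OH cis.
Each arrangement has an internal mirror plane or centre of symmetry, so none is chiral.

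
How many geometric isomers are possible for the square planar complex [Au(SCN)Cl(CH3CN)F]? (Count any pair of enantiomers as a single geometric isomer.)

3

The distinct arrangements are (3 in all): (CH3CN/F trans, Cl/SCN trans); (CH3CN/SCN trans, Cl/F trans); (CH3CN/Cl trans, F/SCN trans).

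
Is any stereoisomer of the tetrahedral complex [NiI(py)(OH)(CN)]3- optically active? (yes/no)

yes

All four vertices of a tetrahedron are equivalent and mutually adjacent, so cis/trans isomerism cannot arise.
Only one geometric arrangement is possible; it has no improper symmetry element, so it exists as a pair of enantiomers (2 stereoisomers).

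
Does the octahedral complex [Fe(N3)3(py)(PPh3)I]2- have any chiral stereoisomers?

yes

The six octahedral sites form three mutually perpendicular trans pairs.
There are 4 geometric isomers: N3 mer (3 arrangements); N3 fac (chiral).
One of these lacks any improper symmetry element and so occurs as an enantiomeric pair, giving 4 + 1 = 5 stereoisomers in total.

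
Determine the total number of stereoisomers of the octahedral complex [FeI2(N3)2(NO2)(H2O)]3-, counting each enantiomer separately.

The six octahedral sites form three mutually perpendicular trans pairs.
Systematic placement gives 6 geometric isomers: I cis, N3 cis (3 arrangements, 2 chiral); I cis, N3 trans; I trans, N3 cis; I trans, N3 trans.
Of these, 2 lack any improper symmetry element and so occur as enantiomeric pairs, giving 6 + 2 = 8 stereoisomers in total.

8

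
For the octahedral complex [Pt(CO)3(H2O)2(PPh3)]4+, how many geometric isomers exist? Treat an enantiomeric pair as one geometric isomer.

The six octahedral sites form three mutually perpendicular trans pairs.
Working through the distinct placements yields 3 geometric isomers: CO mer, H2O cis; CO mer, H2O trans; CO fac, H2O cis.

3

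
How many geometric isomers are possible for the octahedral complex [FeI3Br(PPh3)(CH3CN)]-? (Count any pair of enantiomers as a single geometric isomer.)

4

An octahedron has six vertices in three trans pairs; every non-trans pair is cis.
The distinct arrangements are (4 in all): I mer (3 arrangements); I fac (chiral).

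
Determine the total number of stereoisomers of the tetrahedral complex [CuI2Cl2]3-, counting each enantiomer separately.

Only one geometric arrangement is possible.

1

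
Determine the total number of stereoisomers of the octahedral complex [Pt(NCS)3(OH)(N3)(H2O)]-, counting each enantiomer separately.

5

The six octahedral sites form three mutually perpendicular trans pairs.
The distinct arrangements are (4 in all): NCS mer (3 arrangements); NCS fac (chiral).
One of these lacks any improper symmetry element and so occurs as an enantiomeric pair, giving 4 + 1 = 5 stereoisomers in total.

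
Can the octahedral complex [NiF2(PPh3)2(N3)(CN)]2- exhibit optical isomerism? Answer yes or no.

The six octahedral sites form three mutually perpendicular trans pairs.
There are 6 geometric isomers: F cis, PPh3 trans; F cis, PPh3 cis (3 arrangements, 2 chiral); F trans, PPh3 trans; F trans, PPh3 cis.
Of these, 2 lack any improper symmetry element and so occur as enantiomeric pairs, giving 6 + 2 = 8 stereoisomers in total.

yes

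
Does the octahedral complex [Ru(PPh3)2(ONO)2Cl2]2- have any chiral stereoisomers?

yes

There are 5 geometric isomers: PPh3 trans, ONO trans, Cl trans; PPh3 cis, ONO cis, Cl trans; PPh3 trans, ONO cis, Cl cis; PPh3 cis, ONO cis, Cl cis (chiral); PPh3 cis, ONO trans, Cl cis.
One of these lacks any improper symmetry element and so occurs as an enantiomeric pair, giving 5 + 1 = 6 stereoisomers in total.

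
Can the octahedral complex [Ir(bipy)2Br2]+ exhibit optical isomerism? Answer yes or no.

yes

The six octahedral sites form three mutually perpendicular trans pairs.
Each bipy is bidentate and must span two cis positions.
Working through the distinct placements yields 2 geometric isomers: Br trans; Br cis (chiral).
One of these lacks any improper symmetry element and so occurs as an enantiomeric pair, giving 2 + 1 = 3 stereoisomers in total.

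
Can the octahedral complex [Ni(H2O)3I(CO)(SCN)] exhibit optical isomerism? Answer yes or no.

yes

Working through the distinct placements yields 4 geometric isomers: H2O mer (3 arrangements); H2O fac (chiral).
One of these lacks any improper symmetry element and so occurs as an enantiomeric pair, giving 4 + 1 = 5 stereoisomers in total.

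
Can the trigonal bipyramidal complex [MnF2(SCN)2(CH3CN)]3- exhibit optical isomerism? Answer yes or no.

Placing the ligands in turn and identifying arrangements related by rotation or reflection leaves 5 distinct geometric isomers.
One of these lacks any improper symmetry element and so occurs as an enantiomeric pair, giving 5 + 1 = 6 stereoisomers in total.

yes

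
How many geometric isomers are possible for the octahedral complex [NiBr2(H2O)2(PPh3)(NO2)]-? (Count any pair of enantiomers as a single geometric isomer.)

6

The six octahedral sites form three mutually perpendicular trans pairs.
Systematic placement gives 6 geometric isomers: Br trans, H2O trans; Br trans, H2O cis; Br cis, H2O cis (3 arrangements, 2 chiral); Br cis, H2O trans.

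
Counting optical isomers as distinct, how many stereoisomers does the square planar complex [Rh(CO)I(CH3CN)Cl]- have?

There are 3 geometric isomers: (CH3CN/Cl trans, CO/I trans); (CH3CN/I trans, CO/Cl trans); (CH3CN/CO trans, Cl/I trans).
Each arrangement has an internal mirror plane or centre of symmetry, so none is chiral.

3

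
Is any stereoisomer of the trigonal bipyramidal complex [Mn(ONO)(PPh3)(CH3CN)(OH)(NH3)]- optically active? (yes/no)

Exhaustive case analysis gives 10 geometric isomers.
Of these, 10 lack any improper symmetry element and so occur as enantiomeric pairs, giving 10 + 10 = 20 stereoisomers in total.

yes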